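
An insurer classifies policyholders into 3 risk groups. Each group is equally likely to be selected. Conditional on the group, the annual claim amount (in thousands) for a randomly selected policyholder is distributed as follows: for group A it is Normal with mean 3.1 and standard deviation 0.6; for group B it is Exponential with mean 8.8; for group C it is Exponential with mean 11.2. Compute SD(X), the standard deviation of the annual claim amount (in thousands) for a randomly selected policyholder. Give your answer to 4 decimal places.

8.9043

Per component, A: μ=3.1, E[X²]=9.97; B: μ=8.8, E[X²]=154.88; C: μ=11.2, E[X²]=250.88.
E[X] = 0.333333·3.1 + 0.333333·8.8 + 0.333333·11.2 = 7.7.
E[X²] = 0.333333·9.97 + 0.333333·154.88 + 0.333333·250.88 = 138.577.
Var(X) = E[X²] − (E[X])² = 138.577 − 59.29 = 79.2867.
SD(X) = √79.2867 = 8.90431.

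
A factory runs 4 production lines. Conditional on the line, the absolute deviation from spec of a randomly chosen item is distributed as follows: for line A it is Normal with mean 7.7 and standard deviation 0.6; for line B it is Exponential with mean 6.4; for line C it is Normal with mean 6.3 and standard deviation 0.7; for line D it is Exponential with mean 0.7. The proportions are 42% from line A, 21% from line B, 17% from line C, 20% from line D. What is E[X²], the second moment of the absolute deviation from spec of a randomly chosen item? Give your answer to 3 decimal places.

49.283

For each component E[X²] = Var + (mean)², giving A: 59.65; B: 81.92; C: 40.18; D: 0.98.
Overall E[X²] = 0.42·59.65 + 0.21·81.92 + 0.17·40.18 + 0.2·0.98 = 49.2828.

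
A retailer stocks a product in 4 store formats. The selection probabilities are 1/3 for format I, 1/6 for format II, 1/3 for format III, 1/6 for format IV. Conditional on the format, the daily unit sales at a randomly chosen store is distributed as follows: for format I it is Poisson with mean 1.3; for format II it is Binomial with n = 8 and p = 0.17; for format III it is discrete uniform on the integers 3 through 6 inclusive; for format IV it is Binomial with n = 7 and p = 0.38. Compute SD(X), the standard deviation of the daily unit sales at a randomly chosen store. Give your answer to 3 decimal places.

Per component, I: μ=1.3, E[X²]=2.99; II: μ=1.36, E[X²]=2.9784; III: μ=4.5, E[X²]=21.5; IV: μ=2.66, E[X²]=8.7248.
E[X] = 0.333333·1.3 + 0.166667·1.36 + 0.333333·4.5 + 0.166667·2.66 = 2.60333.
E[X²] = 0.333333·2.99 + 0.166667·2.9784 + 0.333333·21.5 + 0.166667·8.7248 = 10.1139.
Var(X) = E[X²] − (E[X])² = 10.1139 − 6.77734 = 3.33652.
SD(X) = √3.33652 = 1.82661.

1.827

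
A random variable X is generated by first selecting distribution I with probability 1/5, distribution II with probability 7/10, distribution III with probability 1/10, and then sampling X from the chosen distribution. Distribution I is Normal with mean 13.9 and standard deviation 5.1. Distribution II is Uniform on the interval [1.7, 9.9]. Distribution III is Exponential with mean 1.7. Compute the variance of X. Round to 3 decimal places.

22.752

Per component, I: μ=13.9, E[X²]=219.22; II: μ=5.8, E[X²]=39.2433; III: μ=1.7, E[X²]=5.78.
E[X] = 0.2·13.9 + 0.7·5.8 + 0.1·1.7 = 7.01.
E[X²] = 0.2·219.22 + 0.7·39.2433 + 0.1·5.78 = 71.8923.
Var(X) = E[X²] − (E[X])² = 71.8923 − 49.1401 = 22.7522.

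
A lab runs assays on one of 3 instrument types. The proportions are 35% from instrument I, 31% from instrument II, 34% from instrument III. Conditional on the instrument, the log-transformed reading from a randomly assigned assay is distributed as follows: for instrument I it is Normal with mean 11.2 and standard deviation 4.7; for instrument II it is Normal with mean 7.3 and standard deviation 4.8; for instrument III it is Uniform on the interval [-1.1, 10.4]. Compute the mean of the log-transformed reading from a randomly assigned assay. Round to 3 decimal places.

7.764

Component means — I: 11.2; II: 7.3; III: 4.65.
E[X] = 0.35·11.2 + 0.31·7.3 + 0.34·4.65 = 7.764.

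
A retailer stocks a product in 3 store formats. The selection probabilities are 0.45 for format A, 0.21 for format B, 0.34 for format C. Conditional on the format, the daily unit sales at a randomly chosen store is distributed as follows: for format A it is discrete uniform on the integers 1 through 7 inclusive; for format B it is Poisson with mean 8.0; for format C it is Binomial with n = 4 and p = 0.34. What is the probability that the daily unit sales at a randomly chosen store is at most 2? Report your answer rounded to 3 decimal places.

Conditional on each format, P(X ≤ 2): A: 0.285714; B: 0.013754; C: 0.882874.
By total probability, P(X ≤ 2) = 0.45·0.285714 + 0.21·0.013754 + 0.34·0.882874 = 0.431637.

0.432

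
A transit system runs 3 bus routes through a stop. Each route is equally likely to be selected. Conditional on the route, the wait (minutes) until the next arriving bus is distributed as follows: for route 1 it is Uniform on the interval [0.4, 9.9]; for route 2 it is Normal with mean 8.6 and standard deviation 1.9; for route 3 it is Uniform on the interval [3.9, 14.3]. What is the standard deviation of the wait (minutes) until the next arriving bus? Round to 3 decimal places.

Per component, 1: μ=5.15, E[X²]=34.0433; 2: μ=8.6, E[X²]=77.57; 3: μ=9.1, E[X²]=91.8233.
E[X] = 0.333333·5.15 + 0.333333·8.6 + 0.333333·9.1 = 7.61667.
E[X²] = 0.333333·34.0433 + 0.333333·77.57 + 0.333333·91.8233 = 67.8122.
Var(X) = E[X²] − (E[X])² = 67.8122 − 58.0136 = 9.79861.
SD(X) = √9.79861 = 3.13027.

3.130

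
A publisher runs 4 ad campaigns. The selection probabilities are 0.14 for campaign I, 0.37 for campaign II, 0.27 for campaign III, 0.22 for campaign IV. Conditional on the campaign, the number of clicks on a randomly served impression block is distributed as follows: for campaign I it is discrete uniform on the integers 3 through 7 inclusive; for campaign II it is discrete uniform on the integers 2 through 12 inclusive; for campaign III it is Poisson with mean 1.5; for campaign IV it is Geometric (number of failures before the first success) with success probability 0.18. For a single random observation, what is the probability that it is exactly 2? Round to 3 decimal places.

0.128

Conditional on each campaign, P(X = 2): I: 0; II: 0.0909091; III: 0.251021; IV: 0.121032.
By total probability, P(X = 2) = 0.14·0 + 0.37·0.0909091 + 0.27·0.251021 + 0.22·0.121032 = 0.128039.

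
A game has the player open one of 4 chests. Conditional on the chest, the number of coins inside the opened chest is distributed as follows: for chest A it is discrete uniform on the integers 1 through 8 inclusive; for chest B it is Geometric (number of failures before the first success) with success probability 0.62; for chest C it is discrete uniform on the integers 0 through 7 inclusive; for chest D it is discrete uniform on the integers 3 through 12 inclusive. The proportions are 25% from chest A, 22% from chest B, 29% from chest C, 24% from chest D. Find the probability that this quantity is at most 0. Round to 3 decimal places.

Conditional on each chest, P(X ≤ 0): A: 0; B: 0.62; C: 0.125; D: 0.
By total probability, P(X ≤ 0) = 0.25·0 + 0.22·0.62 + 0.29·0.125 + 0.24·0 = 0.17265.

0.173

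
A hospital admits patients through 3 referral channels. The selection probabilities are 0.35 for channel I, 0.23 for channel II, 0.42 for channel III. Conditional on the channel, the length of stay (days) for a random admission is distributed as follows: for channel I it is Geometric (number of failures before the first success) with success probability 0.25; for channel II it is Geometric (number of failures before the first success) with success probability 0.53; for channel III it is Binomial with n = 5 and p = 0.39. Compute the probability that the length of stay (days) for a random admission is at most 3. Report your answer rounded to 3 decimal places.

Conditional on each channel, P(X ≤ 3): I: 0.683594; II: 0.951203; III: 0.920418.
By total probability, P(X ≤ 3) = 0.35·0.683594 + 0.23·0.951203 + 0.42·0.920418 = 0.84461.

0.845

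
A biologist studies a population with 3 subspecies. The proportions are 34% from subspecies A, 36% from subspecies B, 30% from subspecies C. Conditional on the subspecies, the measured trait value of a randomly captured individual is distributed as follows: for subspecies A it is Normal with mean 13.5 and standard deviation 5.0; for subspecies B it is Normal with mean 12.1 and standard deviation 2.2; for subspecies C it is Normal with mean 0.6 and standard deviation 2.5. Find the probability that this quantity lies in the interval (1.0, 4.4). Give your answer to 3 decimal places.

Conditional on each subspecies, P(1.0 < X < 4.4): A: 0.0281698; B: 0.000232403; C: 0.372185.
By total probability, P(1.0 < X < 4.4) = 0.34·0.0281698 + 0.36·0.000232403 + 0.3·0.372185 = 0.121317.

0.121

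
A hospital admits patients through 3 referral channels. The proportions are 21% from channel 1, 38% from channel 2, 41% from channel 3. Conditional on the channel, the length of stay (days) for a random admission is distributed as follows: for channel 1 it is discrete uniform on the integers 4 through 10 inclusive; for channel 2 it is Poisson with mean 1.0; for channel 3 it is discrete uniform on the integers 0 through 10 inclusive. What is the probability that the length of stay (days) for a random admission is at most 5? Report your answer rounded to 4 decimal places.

Conditional on each channel, P(X ≤ 5): 1: 0.285714; 2: 0.999406; 3: 0.545455.
By total probability, P(X ≤ 5) = 0.21·0.285714 + 0.38·0.999406 + 0.41·0.545455 = 0.663411.

0.6634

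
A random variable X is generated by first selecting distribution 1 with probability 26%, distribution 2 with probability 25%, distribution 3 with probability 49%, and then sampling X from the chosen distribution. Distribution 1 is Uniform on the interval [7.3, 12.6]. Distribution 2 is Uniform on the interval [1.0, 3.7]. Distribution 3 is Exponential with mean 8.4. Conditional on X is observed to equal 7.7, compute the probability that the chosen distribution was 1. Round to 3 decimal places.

Likelihoods f(7.7 | ·): 1: 0.188679; 2: 0; 3: 0.0476011.
Posterior ∝ prior × likelihood. Numerator for 1: 0.26·0.188679 = 0.0490566.
Normalizing constant: 0.26·0.188679 + 0.25·0 + 0.49·0.0476011 = 0.0723812.
P(1 | observation) = 0.0490566 / 0.0723812 = 0.677754.

0.678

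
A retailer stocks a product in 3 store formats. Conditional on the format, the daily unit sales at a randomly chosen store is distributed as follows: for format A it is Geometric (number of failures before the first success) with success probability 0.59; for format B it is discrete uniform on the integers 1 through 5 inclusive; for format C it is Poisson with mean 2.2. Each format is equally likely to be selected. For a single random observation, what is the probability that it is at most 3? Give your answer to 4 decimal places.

0.7970

Conditional on each format, P(X ≤ 3): A: 0.971742; B: 0.6; C: 0.819352.
By total probability, P(X ≤ 3) = 0.333333·0.971742 + 0.333333·0.6 + 0.333333·0.819352 = 0.797032.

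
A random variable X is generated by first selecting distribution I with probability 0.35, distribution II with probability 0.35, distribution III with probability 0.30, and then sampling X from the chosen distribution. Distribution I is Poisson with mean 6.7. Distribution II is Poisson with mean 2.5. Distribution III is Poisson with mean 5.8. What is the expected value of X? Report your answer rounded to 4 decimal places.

Component means — I: 6.7; II: 2.5; III: 5.8.
E[X] = 0.35·6.7 + 0.35·2.5 + 0.3·5.8 = 4.96.

4.9600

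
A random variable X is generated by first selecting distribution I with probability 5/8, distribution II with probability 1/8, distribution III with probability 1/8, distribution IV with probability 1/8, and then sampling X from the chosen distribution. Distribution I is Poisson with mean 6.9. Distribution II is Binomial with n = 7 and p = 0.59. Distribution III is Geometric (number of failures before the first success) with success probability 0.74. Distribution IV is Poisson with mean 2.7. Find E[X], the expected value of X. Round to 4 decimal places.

5.2102

Component means — I: 6.9; II: 4.13; III: 0.351351; IV: 2.7.
E[X] = 0.625·6.9 + 0.125·4.13 + 0.125·0.351351 + 0.125·2.7 = 5.21017.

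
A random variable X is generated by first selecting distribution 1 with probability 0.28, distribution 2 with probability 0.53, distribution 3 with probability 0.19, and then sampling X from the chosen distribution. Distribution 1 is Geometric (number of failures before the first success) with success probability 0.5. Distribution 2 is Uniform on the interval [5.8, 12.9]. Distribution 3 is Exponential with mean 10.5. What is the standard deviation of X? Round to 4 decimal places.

6.2462

Per component, 1: μ=1, E[X²]=3; 2: μ=9.35, E[X²]=91.6233; 3: μ=10.5, E[X²]=220.5.
E[X] = 0.28·1 + 0.53·9.35 + 0.19·10.5 = 7.2305.
E[X²] = 0.28·3 + 0.53·91.6233 + 0.19·220.5 = 91.2954.
Var(X) = E[X²] − (E[X])² = 91.2954 − 52.2801 = 39.0152.
SD(X) = √39.0152 = 6.24622.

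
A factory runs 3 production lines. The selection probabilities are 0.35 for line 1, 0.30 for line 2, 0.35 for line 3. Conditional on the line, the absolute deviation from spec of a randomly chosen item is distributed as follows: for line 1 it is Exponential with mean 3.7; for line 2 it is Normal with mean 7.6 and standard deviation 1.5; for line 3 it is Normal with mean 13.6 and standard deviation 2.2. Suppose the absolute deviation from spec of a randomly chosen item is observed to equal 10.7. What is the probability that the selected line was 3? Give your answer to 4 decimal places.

0.6446

Likelihoods f(10.7 | ·): 1: 0.0149922; 2: 0.031431; 3: 0.0760627.
Posterior ∝ prior × likelihood. Numerator for 3: 0.35·0.0760627 = 0.0266219.
Normalizing constant: 0.35·0.0149922 + 0.3·0.031431 + 0.35·0.0760627 = 0.0412985.
P(3 | observation) = 0.0266219 / 0.0412985 = 0.644622.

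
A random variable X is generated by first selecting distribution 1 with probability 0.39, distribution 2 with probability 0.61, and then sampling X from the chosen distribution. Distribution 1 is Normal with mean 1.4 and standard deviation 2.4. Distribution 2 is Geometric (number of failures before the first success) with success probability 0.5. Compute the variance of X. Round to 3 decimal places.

Per component, 1: μ=1.4, E[X²]=7.72; 2: μ=1, E[X²]=3.
E[X] = 0.39·1.4 + 0.61·1 = 1.156.
E[X²] = 0.39·7.72 + 0.61·3 = 4.8408.
Var(X) = E[X²] − (E[X])² = 4.8408 − 1.33634 = 3.50446.

3.504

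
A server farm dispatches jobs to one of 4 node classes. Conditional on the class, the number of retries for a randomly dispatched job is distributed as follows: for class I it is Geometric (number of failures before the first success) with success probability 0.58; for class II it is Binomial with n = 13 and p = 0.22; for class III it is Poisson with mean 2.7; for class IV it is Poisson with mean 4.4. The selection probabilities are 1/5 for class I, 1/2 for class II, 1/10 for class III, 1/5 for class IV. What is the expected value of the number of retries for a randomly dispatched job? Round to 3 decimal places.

2.725

Component means — I: 0.724138; II: 2.86; III: 2.7; IV: 4.4.
E[X] = 0.2·0.724138 + 0.5·2.86 + 0.1·2.7 + 0.2·4.4 = 2.72483.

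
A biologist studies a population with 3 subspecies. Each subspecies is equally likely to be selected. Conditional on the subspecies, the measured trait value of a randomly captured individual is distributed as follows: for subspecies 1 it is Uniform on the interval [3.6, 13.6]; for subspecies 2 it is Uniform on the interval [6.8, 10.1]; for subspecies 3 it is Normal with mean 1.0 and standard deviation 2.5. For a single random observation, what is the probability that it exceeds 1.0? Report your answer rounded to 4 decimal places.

0.8333

Conditional on each subspecies, P(X > 1.0): 1: 1; 2: 1; 3: 0.5.
By total probability, P(X > 1.0) = 0.333333·1 + 0.333333·1 + 0.333333·0.5 = 0.833333.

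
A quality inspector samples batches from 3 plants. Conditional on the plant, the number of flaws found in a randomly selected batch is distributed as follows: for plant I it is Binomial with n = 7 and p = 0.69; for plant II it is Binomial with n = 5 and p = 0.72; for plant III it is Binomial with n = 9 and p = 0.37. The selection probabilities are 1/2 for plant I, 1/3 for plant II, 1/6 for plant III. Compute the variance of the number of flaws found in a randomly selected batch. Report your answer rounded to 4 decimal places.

1.8780

Per component, I: μ=4.83, E[X²]=24.8262; II: μ=3.6, E[X²]=13.968; III: μ=3.33, E[X²]=13.1868.
E[X] = 0.5·4.83 + 0.333333·3.6 + 0.166667·3.33 = 4.17.
E[X²] = 0.5·24.8262 + 0.333333·13.968 + 0.166667·13.1868 = 19.2669.
Var(X) = E[X²] − (E[X])² = 19.2669 − 17.3889 = 1.878.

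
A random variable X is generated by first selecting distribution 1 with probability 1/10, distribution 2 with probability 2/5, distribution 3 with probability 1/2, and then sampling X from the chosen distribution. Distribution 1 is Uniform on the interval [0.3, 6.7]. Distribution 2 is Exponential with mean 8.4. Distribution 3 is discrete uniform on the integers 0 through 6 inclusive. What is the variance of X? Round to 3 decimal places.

37.370

Per component, 1: μ=3.5, E[X²]=15.6633; 2: μ=8.4, E[X²]=141.12; 3: μ=3, E[X²]=13.
E[X] = 0.1·3.5 + 0.4·8.4 + 0.5·3 = 5.21.
E[X²] = 0.1·15.6633 + 0.4·141.12 + 0.5·13 = 64.5143.
Var(X) = E[X²] − (E[X])² = 64.5143 − 27.1441 = 37.3702.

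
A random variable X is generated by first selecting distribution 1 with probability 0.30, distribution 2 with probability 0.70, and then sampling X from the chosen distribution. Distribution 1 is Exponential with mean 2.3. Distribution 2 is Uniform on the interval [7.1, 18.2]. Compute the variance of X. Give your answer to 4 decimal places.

31.2700

Per component, 1: μ=2.3, E[X²]=10.58; 2: μ=12.65, E[X²]=170.29.
E[X] = 0.3·2.3 + 0.7·12.65 = 9.545.
E[X²] = 0.3·10.58 + 0.7·170.29 = 122.377.
Var(X) = E[X²] − (E[X])² = 122.377 − 91.107 = 31.27.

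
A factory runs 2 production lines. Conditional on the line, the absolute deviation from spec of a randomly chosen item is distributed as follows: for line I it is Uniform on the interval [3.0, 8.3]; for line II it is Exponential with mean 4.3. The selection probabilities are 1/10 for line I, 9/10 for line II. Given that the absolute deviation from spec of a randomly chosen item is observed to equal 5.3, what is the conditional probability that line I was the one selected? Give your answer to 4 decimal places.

0.2362

Likelihoods f(5.3 | ·): I: 0.188679; II: 0.0678014.
Posterior ∝ prior × likelihood. Numerator for I: 0.1·0.188679 = 0.0188679.
Normalizing constant: 0.1·0.188679 + 0.9·0.0678014 = 0.0798891.
P(I | observation) = 0.0188679 / 0.0798891 = 0.236176.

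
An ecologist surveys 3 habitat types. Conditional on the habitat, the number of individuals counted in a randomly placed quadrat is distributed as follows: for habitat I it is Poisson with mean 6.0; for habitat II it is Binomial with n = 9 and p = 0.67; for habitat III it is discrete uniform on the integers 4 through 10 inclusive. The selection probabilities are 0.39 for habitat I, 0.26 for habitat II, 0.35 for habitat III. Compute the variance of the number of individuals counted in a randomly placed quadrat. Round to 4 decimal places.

4.4796

Per component, I: μ=6, E[X²]=42; II: μ=6.03, E[X²]=38.3508; III: μ=7, E[X²]=53.
E[X] = 0.39·6 + 0.26·6.03 + 0.35·7 = 6.3578.
E[X²] = 0.39·42 + 0.26·38.3508 + 0.35·53 = 44.9012.
Var(X) = E[X²] − (E[X])² = 44.9012 − 40.4216 = 4.47959.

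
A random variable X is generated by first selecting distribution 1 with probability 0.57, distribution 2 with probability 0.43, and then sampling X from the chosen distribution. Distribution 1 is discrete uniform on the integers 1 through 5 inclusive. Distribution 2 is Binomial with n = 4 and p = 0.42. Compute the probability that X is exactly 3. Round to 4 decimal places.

Conditional on each component, P(X = 3): 1: 0.2; 2: 0.171884.
By total probability, P(X = 3) = 0.57·0.2 + 0.43·0.171884 = 0.18791.

0.1879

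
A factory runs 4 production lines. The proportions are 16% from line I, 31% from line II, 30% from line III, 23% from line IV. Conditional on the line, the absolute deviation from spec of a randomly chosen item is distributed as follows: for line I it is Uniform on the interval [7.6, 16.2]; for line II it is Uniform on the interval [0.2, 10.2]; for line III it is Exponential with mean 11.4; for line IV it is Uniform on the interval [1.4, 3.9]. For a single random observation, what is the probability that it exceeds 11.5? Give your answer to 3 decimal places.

Conditional on each line, P(X > 11.5): I: 0.546512; II: 0; III: 0.364667; IV: 0.
By total probability, P(X > 11.5) = 0.16·0.546512 + 0.31·0 + 0.3·0.364667 + 0.23·0 = 0.196842.

0.197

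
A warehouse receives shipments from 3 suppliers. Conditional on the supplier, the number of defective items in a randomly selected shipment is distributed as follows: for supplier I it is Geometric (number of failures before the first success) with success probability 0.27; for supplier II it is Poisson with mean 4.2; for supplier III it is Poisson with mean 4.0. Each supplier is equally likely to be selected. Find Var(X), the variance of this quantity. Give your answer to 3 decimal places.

6.511

Per component, I: μ=2.7037, E[X²]=17.3237; II: μ=4.2, E[X²]=21.84; III: μ=4, E[X²]=20.
E[X] = 0.333333·2.7037 + 0.333333·4.2 + 0.333333·4 = 3.63457.
E[X²] = 0.333333·17.3237 + 0.333333·21.84 + 0.333333·20 = 19.7212.
Var(X) = E[X²] − (E[X])² = 19.7212 − 13.2101 = 6.51116.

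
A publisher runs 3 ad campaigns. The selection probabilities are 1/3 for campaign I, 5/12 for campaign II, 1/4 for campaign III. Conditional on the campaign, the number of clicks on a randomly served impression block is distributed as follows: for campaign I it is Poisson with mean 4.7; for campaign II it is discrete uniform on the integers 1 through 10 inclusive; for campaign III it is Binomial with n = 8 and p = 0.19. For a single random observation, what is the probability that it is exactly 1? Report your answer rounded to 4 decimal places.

0.1428

Conditional on each campaign, P(X = 1): I: 0.0427478; II: 0.1; III: 0.347727.
By total probability, P(X = 1) = 0.333333·0.0427478 + 0.416667·0.1 + 0.25·0.347727 = 0.142848.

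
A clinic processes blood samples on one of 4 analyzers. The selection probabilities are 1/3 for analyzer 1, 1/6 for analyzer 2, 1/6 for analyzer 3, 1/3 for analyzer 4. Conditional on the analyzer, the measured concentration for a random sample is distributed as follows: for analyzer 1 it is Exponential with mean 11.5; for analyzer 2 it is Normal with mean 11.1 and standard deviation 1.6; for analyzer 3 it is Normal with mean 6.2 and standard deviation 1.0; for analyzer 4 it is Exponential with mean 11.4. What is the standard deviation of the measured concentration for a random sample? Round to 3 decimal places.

9.578

Per component, 1: μ=11.5, E[X²]=264.5; 2: μ=11.1, E[X²]=125.77; 3: μ=6.2, E[X²]=39.44; 4: μ=11.4, E[X²]=259.92.
E[X] = 0.333333·11.5 + 0.166667·11.1 + 0.166667·6.2 + 0.333333·11.4 = 10.5167.
E[X²] = 0.333333·264.5 + 0.166667·125.77 + 0.166667·39.44 + 0.333333·259.92 = 202.342.
Var(X) = E[X²] − (E[X])² = 202.342 − 110.6 = 91.7414.
SD(X) = √91.7414 = 9.57817.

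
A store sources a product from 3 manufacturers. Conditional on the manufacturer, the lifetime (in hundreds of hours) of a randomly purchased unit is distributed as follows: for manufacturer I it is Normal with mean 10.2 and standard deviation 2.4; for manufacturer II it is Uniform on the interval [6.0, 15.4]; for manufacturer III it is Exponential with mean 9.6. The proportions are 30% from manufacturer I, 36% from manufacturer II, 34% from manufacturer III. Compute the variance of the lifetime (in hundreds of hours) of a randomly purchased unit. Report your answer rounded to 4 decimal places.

35.9250

Per component, I: μ=10.2, E[X²]=109.8; II: μ=10.7, E[X²]=121.853; III: μ=9.6, E[X²]=184.32.
E[X] = 0.3·10.2 + 0.36·10.7 + 0.34·9.6 = 10.176.
E[X²] = 0.3·109.8 + 0.36·121.853 + 0.34·184.32 = 139.476.
Var(X) = E[X²] − (E[X])² = 139.476 − 103.551 = 35.925.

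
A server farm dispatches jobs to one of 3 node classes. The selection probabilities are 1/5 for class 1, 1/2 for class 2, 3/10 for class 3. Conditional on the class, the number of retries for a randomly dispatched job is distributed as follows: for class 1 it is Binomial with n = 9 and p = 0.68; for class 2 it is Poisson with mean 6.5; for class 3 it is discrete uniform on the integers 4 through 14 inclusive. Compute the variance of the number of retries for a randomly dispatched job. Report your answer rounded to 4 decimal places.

Per component, 1: μ=6.12, E[X²]=39.4128; 2: μ=6.5, E[X²]=48.75; 3: μ=9, E[X²]=91.
E[X] = 0.2·6.12 + 0.5·6.5 + 0.3·9 = 7.174.
E[X²] = 0.2·39.4128 + 0.5·48.75 + 0.3·91 = 59.5576.
Var(X) = E[X²] − (E[X])² = 59.5576 − 51.4663 = 8.09128.

8.0913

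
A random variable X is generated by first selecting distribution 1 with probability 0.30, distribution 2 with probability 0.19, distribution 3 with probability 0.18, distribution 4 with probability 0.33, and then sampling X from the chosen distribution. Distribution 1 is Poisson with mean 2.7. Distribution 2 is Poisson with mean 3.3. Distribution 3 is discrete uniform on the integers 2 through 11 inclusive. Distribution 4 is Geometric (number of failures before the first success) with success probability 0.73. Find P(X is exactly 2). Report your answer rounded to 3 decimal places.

Conditional on each component, P(X = 2): 1: 0.244964; 2: 0.200829; 3: 0.1; 4: 0.053217.
By total probability, P(X = 2) = 0.3·0.244964 + 0.19·0.200829 + 0.18·0.1 + 0.33·0.053217 = 0.147208.

0.147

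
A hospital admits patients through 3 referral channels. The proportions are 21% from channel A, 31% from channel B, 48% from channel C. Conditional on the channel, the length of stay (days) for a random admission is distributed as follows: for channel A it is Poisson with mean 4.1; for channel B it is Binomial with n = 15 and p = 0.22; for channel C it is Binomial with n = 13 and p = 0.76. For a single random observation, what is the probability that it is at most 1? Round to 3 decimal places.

Conditional on each channel, P(X ≤ 1): A: 0.0845206; B: 0.125888; C: 3.69586e-07.
By total probability, P(X ≤ 1) = 0.21·0.0845206 + 0.31·0.125888 + 0.48·3.69586e-07 = 0.0567748.

0.057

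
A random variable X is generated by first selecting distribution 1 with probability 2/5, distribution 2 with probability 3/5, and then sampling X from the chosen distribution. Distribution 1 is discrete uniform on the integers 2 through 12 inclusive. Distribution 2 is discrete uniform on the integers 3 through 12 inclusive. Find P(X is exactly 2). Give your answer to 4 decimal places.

Conditional on each component, P(X = 2): 1: 0.0909091; 2: 0.
By total probability, P(X = 2) = 0.4·0.0909091 + 0.6·0 = 0.0363636.

0.0364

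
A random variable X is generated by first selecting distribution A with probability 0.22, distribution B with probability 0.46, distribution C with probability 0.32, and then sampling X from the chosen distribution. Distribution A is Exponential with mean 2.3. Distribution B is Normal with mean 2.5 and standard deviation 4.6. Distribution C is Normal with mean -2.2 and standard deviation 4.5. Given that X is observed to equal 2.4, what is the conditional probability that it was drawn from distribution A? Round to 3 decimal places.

0.373

Likelihoods f(2.4 | ·): A: 0.153142; B: 0.0867061; C: 0.0525766.
Posterior ∝ prior × likelihood. Numerator for A: 0.22·0.153142 = 0.0336913.
Normalizing constant: 0.22·0.153142 + 0.46·0.0867061 + 0.32·0.0525766 = 0.0904006.
P(A | observation) = 0.0336913 / 0.0904006 = 0.372689.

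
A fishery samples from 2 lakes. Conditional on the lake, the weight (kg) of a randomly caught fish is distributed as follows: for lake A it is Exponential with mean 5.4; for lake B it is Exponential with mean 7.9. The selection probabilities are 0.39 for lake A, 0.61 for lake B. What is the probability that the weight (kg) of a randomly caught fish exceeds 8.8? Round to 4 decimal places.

Conditional on each lake, P(X > 8.8): A: 0.196002; B: 0.328268.
By total probability, P(X > 8.8) = 0.39·0.196002 + 0.61·0.328268 = 0.276684.

0.2767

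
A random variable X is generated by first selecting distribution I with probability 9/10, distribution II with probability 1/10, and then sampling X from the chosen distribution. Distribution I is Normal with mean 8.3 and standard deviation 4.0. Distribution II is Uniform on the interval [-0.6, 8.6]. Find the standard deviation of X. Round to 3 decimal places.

4.095

Per component, I: μ=8.3, E[X²]=84.89; II: μ=4, E[X²]=23.0533.
E[X] = 0.9·8.3 + 0.1·4 = 7.87.
E[X²] = 0.9·84.89 + 0.1·23.0533 = 78.7063.
Var(X) = E[X²] − (E[X])² = 78.7063 − 61.9369 = 16.7694.
SD(X) = √16.7694 = 4.09505.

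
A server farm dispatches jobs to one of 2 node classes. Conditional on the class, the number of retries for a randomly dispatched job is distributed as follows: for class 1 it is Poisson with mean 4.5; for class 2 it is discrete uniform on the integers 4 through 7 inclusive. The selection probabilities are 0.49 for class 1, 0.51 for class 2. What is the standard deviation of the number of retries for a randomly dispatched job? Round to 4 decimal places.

1.7585

Per component, 1: μ=4.5, E[X²]=24.75; 2: μ=5.5, E[X²]=31.5.
E[X] = 0.49·4.5 + 0.51·5.5 = 5.01.
E[X²] = 0.49·24.75 + 0.51·31.5 = 28.1925.
Var(X) = E[X²] − (E[X])² = 28.1925 − 25.1001 = 3.0924.
SD(X) = √3.0924 = 1.75852.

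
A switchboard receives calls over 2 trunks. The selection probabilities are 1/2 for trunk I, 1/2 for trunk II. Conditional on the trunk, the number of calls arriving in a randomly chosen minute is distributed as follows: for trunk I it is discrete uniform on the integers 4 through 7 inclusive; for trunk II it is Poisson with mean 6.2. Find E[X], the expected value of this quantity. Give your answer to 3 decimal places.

5.850

Component means — I: 5.5; II: 6.2.
E[X] = 0.5·5.5 + 0.5·6.2 = 5.85.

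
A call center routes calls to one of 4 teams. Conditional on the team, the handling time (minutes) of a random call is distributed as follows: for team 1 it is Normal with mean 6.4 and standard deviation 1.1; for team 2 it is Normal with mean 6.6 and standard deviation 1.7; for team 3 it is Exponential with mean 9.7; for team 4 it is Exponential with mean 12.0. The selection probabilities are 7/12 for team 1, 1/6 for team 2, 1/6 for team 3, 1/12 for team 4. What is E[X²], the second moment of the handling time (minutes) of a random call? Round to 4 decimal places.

For each component E[X²] = Var + (mean)², giving 1: 42.17; 2: 46.45; 3: 188.18; 4: 288.
Overall E[X²] = 0.583333·42.17 + 0.166667·46.45 + 0.166667·188.18 + 0.0833333·288 = 87.7042.

87.7042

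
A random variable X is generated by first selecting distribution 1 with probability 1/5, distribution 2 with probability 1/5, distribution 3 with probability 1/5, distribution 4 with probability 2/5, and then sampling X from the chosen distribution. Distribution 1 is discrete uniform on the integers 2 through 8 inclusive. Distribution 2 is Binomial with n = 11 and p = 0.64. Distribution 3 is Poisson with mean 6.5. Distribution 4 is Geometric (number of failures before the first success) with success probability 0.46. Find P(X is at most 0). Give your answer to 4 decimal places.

0.1843

Conditional on each component, P(X ≤ 0): 1: 0; 2: 1.31622e-05; 3: 0.00150344; 4: 0.46.
By total probability, P(X ≤ 0) = 0.2·0 + 0.2·1.31622e-05 + 0.2·0.00150344 + 0.4·0.46 = 0.184303.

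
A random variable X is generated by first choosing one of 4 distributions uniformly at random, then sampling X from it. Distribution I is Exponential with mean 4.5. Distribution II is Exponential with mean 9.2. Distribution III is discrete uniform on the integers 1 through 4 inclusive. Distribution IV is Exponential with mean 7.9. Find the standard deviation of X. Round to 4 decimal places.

Per component, I: μ=4.5, E[X²]=40.5; II: μ=9.2, E[X²]=169.28; III: μ=2.5, E[X²]=7.5; IV: μ=7.9, E[X²]=124.82.
E[X] = 0.25·4.5 + 0.25·9.2 + 0.25·2.5 + 0.25·7.9 = 6.025.
E[X²] = 0.25·40.5 + 0.25·169.28 + 0.25·7.5 + 0.25·124.82 = 85.525.
Var(X) = E[X²] − (E[X])² = 85.525 − 36.3006 = 49.2244.
SD(X) = √49.2244 = 7.01601.

7.0160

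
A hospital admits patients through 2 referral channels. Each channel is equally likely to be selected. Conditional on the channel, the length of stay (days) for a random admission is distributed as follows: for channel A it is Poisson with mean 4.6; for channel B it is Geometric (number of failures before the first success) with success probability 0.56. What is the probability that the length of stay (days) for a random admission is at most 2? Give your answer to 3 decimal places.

0.539

Conditional on each channel, P(X ≤ 2): A: 0.162639; B: 0.914816.
By total probability, P(X ≤ 2) = 0.5·0.162639 + 0.5·0.914816 = 0.538727.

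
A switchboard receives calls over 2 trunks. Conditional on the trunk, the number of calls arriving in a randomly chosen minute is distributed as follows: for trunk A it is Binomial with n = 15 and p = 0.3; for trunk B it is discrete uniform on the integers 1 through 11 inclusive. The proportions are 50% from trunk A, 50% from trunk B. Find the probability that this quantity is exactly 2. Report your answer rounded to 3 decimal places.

Conditional on each trunk, P(X = 2): A: 0.0915601; B: 0.0909091.
By total probability, P(X = 2) = 0.5·0.0915601 + 0.5·0.0909091 = 0.0912346.

0.091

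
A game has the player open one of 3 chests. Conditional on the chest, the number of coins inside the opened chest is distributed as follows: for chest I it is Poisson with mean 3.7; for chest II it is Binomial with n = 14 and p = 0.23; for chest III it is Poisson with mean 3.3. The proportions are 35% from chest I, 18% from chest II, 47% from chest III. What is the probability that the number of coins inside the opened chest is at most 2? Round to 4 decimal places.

0.3305

Conditional on each chest, P(X ≤ 2): I: 0.285433; II: 0.342576; III: 0.359426.
By total probability, P(X ≤ 2) = 0.35·0.285433 + 0.18·0.342576 + 0.47·0.359426 = 0.330496.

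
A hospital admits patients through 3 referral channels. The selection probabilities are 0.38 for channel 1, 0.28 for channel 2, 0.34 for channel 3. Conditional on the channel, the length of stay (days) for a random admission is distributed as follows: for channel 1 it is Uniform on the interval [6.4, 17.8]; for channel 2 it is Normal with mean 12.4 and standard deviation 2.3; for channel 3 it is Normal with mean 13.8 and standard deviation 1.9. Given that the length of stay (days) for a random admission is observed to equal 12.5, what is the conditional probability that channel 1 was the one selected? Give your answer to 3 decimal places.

0.241

Likelihoods f(12.5 | ·): 1: 0.0877193; 2: 0.173289; 3: 0.16615.
Posterior ∝ prior × likelihood. Numerator for 1: 0.38·0.0877193 = 0.0333333.
Normalizing constant: 0.38·0.0877193 + 0.28·0.173289 + 0.34·0.16615 = 0.138345.
P(1 | observation) = 0.0333333 / 0.138345 = 0.240943.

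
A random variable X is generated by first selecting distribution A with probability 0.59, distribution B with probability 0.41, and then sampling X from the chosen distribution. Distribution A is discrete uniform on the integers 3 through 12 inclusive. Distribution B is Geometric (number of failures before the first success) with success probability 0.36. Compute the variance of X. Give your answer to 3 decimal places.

14.813

Per component, A: μ=7.5, E[X²]=64.5; B: μ=1.77778, E[X²]=8.09877.
E[X] = 0.59·7.5 + 0.41·1.77778 = 5.15389.
E[X²] = 0.59·64.5 + 0.41·8.09877 = 41.3755.
Var(X) = E[X²] − (E[X])² = 41.3755 − 26.5626 = 14.8129.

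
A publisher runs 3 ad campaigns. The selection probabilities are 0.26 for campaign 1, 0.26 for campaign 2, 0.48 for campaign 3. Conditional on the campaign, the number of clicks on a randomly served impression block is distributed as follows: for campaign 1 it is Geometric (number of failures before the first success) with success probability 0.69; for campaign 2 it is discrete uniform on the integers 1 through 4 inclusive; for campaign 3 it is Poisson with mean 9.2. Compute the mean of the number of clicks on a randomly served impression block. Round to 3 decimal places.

Component means — 1: 0.449275; 2: 2.5; 3: 9.2.
E[X] = 0.26·0.449275 + 0.26·2.5 + 0.48·9.2 = 5.18281.

5.183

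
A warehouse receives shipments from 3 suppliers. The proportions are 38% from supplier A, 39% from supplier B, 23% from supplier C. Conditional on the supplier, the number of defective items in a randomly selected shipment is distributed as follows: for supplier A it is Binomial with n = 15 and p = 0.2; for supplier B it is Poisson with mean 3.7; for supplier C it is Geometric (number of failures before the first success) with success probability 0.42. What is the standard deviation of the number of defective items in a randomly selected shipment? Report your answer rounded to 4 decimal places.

Per component, A: μ=3, E[X²]=11.4; B: μ=3.7, E[X²]=17.39; C: μ=1.38095, E[X²]=5.19501.
E[X] = 0.38·3 + 0.39·3.7 + 0.23·1.38095 = 2.90062.
E[X²] = 0.38·11.4 + 0.39·17.39 + 0.23·5.19501 = 12.309.
Var(X) = E[X²] − (E[X])² = 12.309 − 8.41359 = 3.89536.
SD(X) = √3.89536 = 1.97367.

1.9737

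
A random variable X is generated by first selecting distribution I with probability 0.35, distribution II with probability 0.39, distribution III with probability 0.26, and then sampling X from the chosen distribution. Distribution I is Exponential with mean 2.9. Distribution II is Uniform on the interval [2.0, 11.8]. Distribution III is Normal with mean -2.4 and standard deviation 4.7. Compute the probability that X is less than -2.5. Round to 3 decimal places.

Conditional on each component, P(X < -2.5): I: 0; II: 0; III: 0.491513.
By total probability, P(X < -2.5) = 0.35·0 + 0.39·0 + 0.26·0.491513 = 0.127793.

0.128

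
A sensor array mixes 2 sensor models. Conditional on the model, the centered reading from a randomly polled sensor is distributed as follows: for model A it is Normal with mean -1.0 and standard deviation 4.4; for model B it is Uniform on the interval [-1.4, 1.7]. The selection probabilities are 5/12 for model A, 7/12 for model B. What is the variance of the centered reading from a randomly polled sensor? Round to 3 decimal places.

8.855

Per component, A: μ=-1, E[X²]=20.36; B: μ=0.15, E[X²]=0.823333.
E[X] = 0.416667·-1 + 0.583333·0.15 = -0.329167.
E[X²] = 0.416667·20.36 + 0.583333·0.823333 = 8.96361.
Var(X) = E[X²] − (E[X])² = 8.96361 − 0.108351 = 8.85526.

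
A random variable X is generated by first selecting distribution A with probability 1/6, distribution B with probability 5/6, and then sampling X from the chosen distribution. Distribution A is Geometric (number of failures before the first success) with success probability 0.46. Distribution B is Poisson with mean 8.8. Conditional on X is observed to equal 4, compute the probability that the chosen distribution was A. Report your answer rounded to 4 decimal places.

0.1720

Likelihoods P(X=4 | ·): A: 0.0391141; B: 0.0376641.
Posterior ∝ prior × likelihood. Numerator for A: 0.166667·0.0391141 = 0.00651901.
Normalizing constant: 0.166667·0.0391141 + 0.833333·0.0376641 = 0.0379058.
P(A | observation) = 0.00651901 / 0.0379058 = 0.171979.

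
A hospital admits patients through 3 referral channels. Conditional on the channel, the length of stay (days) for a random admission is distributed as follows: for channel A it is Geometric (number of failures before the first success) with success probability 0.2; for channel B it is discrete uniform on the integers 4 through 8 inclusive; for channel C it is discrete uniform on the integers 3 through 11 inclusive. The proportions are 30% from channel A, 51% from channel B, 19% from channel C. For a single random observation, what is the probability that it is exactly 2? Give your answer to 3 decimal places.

0.038

Conditional on each channel, P(X = 2): A: 0.128; B: 0; C: 0.
By total probability, P(X = 2) = 0.3·0.128 + 0.51·0 + 0.19·0 = 0.0384.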